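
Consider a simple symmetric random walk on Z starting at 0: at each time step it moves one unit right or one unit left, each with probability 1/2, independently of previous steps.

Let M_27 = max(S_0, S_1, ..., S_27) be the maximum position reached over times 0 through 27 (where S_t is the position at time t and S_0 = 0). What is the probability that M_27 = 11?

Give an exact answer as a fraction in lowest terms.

Let M_27 = max(S_0,...,S_27). Use the reflection principle: for j ≥ 1, #{paths with M_27 ≥ j} = #{S_27 ≥ j} + #{S_27 ≥ j+1}.
By reflection, #{M_27 ≥ 11} = #{S_27 ≥ 11} + #{S_27 ≥ 12} = 3505699 + 1285624 = 4791323.
#{M_27 ≥ 12} = #{S_27 ≥ 12} + #{S_27 ≥ 13} = 1285624 + 1285624 = 2571248.
#{M_27 = 11} = 4791323 - 2571248 = 2220075.
P(M_27 = 11) = 2220075/134217728 = 2220075/134217728

Answer: 2220075/134217728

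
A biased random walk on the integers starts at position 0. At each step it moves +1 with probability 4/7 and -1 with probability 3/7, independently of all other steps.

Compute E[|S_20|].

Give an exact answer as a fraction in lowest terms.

Answer: 336866838289900340/79792266297612001

Derivation:
S_20 takes values m ≡ 0 (mod 2) with |m| ≤ 20; P(S_20=m) = C(20,(20+m)/2) · (4/7)^((20+m)/2) · (3/7)^((20-m)/2).
Distribution: P(S=-20)=3486784401/79792266297612001, P(S=-18)=92980917360/79792266297612001, P(S=-16)=1177758286560/79792266297612001, P(S=-14)=9422066292480/79792266297612001, P(S=-12)=53391708990720/79792266297612001, P(S=-10)=227804625027072/79792266297612001, P(S=-8)=759348750090240/79792266297612001, P(S=-6)=2024930000240640/79792266297612001, P(S=-4)=4387348333854720/79792266297612001, P(S=-2)=7799730371297280/79792266297612001, P(S=0)=11439604544569344/79792266297612001, P(S=2)=13866187326750720/79792266297612001, P(S=4)=13866187326750720/79792266297612001, P(S=6)=11377384473231360/79792266297612001, P(S=8)=7584922982154240/79792266297612001, P(S=10)=4045292257148928/79792266297612001, P(S=12)=1685538440478720/79792266297612001, P(S=14)=528796373483520/79792266297612001, P(S=16)=117510305218560/79792266297612001, P(S=18)=16492674416640/79792266297612001, P(S=20)=1099511627776/79792266297612001
E[|S_20|] = Σ_m |m|·P(S_20=m) = 336866838289900340/79792266297612001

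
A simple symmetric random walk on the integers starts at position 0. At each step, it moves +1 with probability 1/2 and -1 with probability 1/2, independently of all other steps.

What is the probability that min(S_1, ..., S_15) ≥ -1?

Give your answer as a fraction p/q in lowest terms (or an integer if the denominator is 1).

Let f(t,s) = #length-t paths at position s with S_1..S_t all ≥ -1.
f(t,s) = f(t-1,s-1) + f(t-1,s+1) for s ≥ -1; f(t,s) = 0 for s < -1.
t=0: f(0,0)=1
t=1: f(1,-1)=1 f(1,1)=1
t=2: f(2,0)=2 f(2,2)=1
t=3: f(3,-1)=2 f(3,1)=3 f(3,3)=1
t=4: f(4,0)=5 f(4,2)=4 f(4,4)=1
t=5: f(5,-1)=5 f(5,1)=9 f(5,3)=5 f(5,5)=1
t=6: f(6,0)=14 f(6,2)=14 f(6,4)=6 f(6,6)=1
t=7: f(7,-1)=14 f(7,1)=28 f(7,3)=20 f(7,5)=7 f(7,7)=1
t=8: f(8,0)=42 f(8,2)=48 f(8,4)=27 f(8,6)=8 f(8,8)=1
t=9: f(9,-1)=42 f(9,1)=90 f(9,3)=75 f(9,5)=35 f(9,7)=9 f(9,9)=1
t=10: f(10,0)=132 f(10,2)=165 f(10,4)=110 f(10,6)=44 f(10,8)=10 f(10,10)=1
t=11: f(11,-1)=132 f(11,1)=297 f(11,3)=275 f(11,5)=154 f(11,7)=54 f(11,9)=11 f(11,11)=1
t=12: f(12,0)=429 f(12,2)=572 f(12,4)=429 f(12,6)=208 f(12,8)=65 f(12,10)=12 f(12,12)=1
t=13: f(13,-1)=429 f(13,1)=1001 f(13,3)=1001 f(13,5)=637 f(13,7)=273 f(13,9)=77 f(13,11)=13 f(13,13)=1
t=14: f(14,0)=1430 f(14,2)=2002 f(14,4)=1638 f(14,6)=910 f(14,8)=350 f(14,10)=90 f(14,12)=14 f(14,14)=1
t=15: f(15,-1)=1430 f(15,1)=3432 f(15,3)=3640 f(15,5)=2548 f(15,7)=1260 f(15,9)=440 f(15,11)=104 f(15,13)=15 f(15,15)=1
Σ_s f(15,s) = 12870
P = 12870/32768 = 6435/16384

Answer: 6435/16384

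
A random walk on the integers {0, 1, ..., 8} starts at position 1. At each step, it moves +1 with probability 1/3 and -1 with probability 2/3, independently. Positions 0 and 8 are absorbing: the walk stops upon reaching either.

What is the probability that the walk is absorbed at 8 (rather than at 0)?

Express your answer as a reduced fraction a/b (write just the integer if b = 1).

Biased walk: p = 1/3, q = 2/3, r = q/p = 2
Gambler's ruin: P(hit 8 before 0 | start at 1) = (1 - r^a)/(1 - r^N)
r^1 = 2; r^8 = 256
P = (1 - 2) / (1 - 256) = -1 / -255 = 1/255

Answer: 1/255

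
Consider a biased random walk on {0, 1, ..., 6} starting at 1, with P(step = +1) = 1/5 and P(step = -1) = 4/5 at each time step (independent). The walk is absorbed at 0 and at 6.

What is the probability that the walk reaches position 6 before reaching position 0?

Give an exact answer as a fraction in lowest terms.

Answer: 1/1365

Derivation:
Biased walk: p = 1/5, q = 4/5, r = q/p = 4
Gambler's ruin: P(hit 6 before 0 | start at 1) = (1 - r^a)/(1 - r^N)
r^1 = 4; r^6 = 4096
P = (1 - 4) / (1 - 4096) = -3 / -4095 = 1/1365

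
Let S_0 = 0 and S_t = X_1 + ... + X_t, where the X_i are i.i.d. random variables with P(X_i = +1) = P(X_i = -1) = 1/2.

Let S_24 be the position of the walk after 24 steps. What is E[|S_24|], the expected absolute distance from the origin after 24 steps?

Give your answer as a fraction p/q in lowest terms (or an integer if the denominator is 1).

S_24 takes values m ≡ 0 (mod 2) with |m| ≤ 24; P(S_24=m) = C(24,(24+m)/2)/2^24.
Total paths: 2^24 = 16777216
Distribution: P(S=-24)=1/16777216, P(S=-22)=24/16777216, P(S=-20)=276/16777216, P(S=-18)=2024/16777216, P(S=-16)=10626/16777216, P(S=-14)=42504/16777216, P(S=-12)=134596/16777216, P(S=-10)=346104/16777216, P(S=-8)=735471/16777216, P(S=-6)=1307504/16777216, P(S=-4)=1961256/16777216, P(S=-2)=2496144/16777216, P(S=0)=2704156/16777216, P(S=2)=2496144/16777216, P(S=4)=1961256/16777216, P(S=6)=1307504/16777216, P(S=8)=735471/16777216, P(S=10)=346104/16777216, P(S=12)=134596/16777216, P(S=14)=42504/16777216, P(S=16)=10626/16777216, P(S=18)=2024/16777216, P(S=20)=276/16777216, P(S=22)=24/16777216, P(S=24)=1/16777216
E[|S_24|] = Σ_m |m|·P(S_24=m) = 64899744/16777216 = 2028117/524288

Answer: 2028117/524288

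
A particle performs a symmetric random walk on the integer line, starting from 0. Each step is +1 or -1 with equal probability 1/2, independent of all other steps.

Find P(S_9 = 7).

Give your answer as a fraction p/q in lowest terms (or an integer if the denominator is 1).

To reach position 7 after 9 steps: need 8 steps of +1 and 1 of -1.
Favorable paths: C(9,8) = 9
Total paths: 2^9 = 512
P = 9/512 = 9/512

Answer: 9/512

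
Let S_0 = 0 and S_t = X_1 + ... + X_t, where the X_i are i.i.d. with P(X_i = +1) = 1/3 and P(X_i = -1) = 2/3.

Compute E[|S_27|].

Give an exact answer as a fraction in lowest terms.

S_27 takes values m ≡ 1 (mod 2) with |m| ≤ 27; P(S_27=m) = C(27,(27+m)/2) · (1/3)^((27+m)/2) · (2/3)^((27-m)/2).
Distribution: P(S=-27)=134217728/7625597484987, P(S=-25)=67108864/282429536481, P(S=-23)=436207616/282429536481, P(S=-21)=5452595200/847288609443, P(S=-19)=5452595200/282429536481, P(S=-17)=12540968960/282429536481, P(S=-15)=68975329280/847288609443, P(S=-13)=34487664640/282429536481, P(S=-11)=43109580800/282429536481, P(S=-9)=409541017600/2541865828329, P(S=-7)=40954101760/282429536481, P(S=-5)=31646351360/282429536481, P(S=-3)=63292702720/847288609443, P(S=-1)=12171673600/282429536481, P(S=1)=6085836800/282429536481, P(S=3)=7911587840/847288609443, P(S=5)=988948480/282429536481, P(S=7)=319953920/282429536481, P(S=9)=799884800/2541865828329, P(S=11)=21049600/282429536481, P(S=13)=4209920/282429536481, P(S=15)=2104960/847288609443, P(S=17)=95680/282429536481, P(S=19)=10400/282429536481, P(S=21)=2600/847288609443, P(S=23)=52/282429536481, P(S=25)=2/282429536481, P(S=27)=1/7625597484987
E[|S_27|] = Σ_m |m|·P(S_27=m) = 862142190941/94143178827

Answer: 862142190941/94143178827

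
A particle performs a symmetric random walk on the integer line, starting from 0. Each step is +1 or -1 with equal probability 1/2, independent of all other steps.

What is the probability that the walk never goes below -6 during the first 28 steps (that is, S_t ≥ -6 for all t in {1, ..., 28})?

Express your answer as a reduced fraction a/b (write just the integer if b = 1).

Let f(t,s) = #length-t paths at position s with S_1..S_t all ≥ -6.
f(t,s) = f(t-1,s-1) + f(t-1,s+1) for s ≥ -6; f(t,s) = 0 for s < -6.
t=0: f(0,0)=1
t=1: f(1,-1)=1 f(1,1)=1
t=2: f(2,-2)=1 f(2,0)=2 f(2,2)=1
t=3: f(3,-3)=1 f(3,-1)=3 f(3,1)=3 f(3,3)=1
t=4: f(4,-4)=1 f(4,-2)=4 f(4,0)=6 f(4,2)=4 f(4,4)=1
t=5: f(5,-5)=1 f(5,-3)=5 f(5,-1)=10 f(5,1)=10 f(5,3)=5 f(5,5)=1
t=6: f(6,-6)=1 f(6,-4)=6 f(6,-2)=15 f(6,0)=20 f(6,2)=15 f(6,4)=6 f(6,6)=1
t=7: f(7,-5)=7 f(7,-3)=21 f(7,-1)=35 f(7,1)=35 f(7,3)=21 f(7,5)=7 f(7,7)=1
t=8: f(8,-6)=7 f(8,-4)=28 f(8,-2)=56 f(8,0)=70 f(8,2)=56 f(8,4)=28 f(8,6)=8 f(8,8)=1
t=9: f(9,-5)=35 f(9,-3)=84 f(9,-1)=126 f(9,1)=126 f(9,3)=84 f(9,5)=36 f(9,7)=9 f(9,9)=1
t=10: f(10,-6)=35 f(10,-4)=119 f(10,-2)=210 f(10,0)=252 f(10,2)=210 f(10,4)=120 f(10,6)=45 f(10,8)=10 f(10,10)=1
t=11: f(11,-5)=154 f(11,-3)=329 f(11,-1)=462 f(11,1)=462 f(11,3)=330 f(11,5)=165 f(11,7)=55 f(11,9)=11 f(11,11)=1
t=12: f(12,-6)=154 f(12,-4)=483 f(12,-2)=791 f(12,0)=924 f(12,2)=792 f(12,4)=495 f(12,6)=220 f(12,8)=66 f(12,10)=12 f(12,12)=1
t=13: f(13,-5)=637 f(13,-3)=1274 f(13,-1)=1715 f(13,1)=1716 f(13,3)=1287 f(13,5)=715 f(13,7)=286 f(13,9)=78 f(13,11)=13 f(13,13)=1
t=14: f(14,-6)=637 f(14,-4)=1911 f(14,-2)=2989 f(14,0)=3431 f(14,2)=3003 f(14,4)=2002 f(14,6)=1001 f(14,8)=364 f(14,10)=91 f(14,12)=14 f(14,14)=1
t=15: f(15,-5)=2548 f(15,-3)=4900 f(15,-1)=6420 f(15,1)=6434 f(15,3)=5005 f(15,5)=3003 f(15,7)=1365 f(15,9)=455 f(15,11)=105 f(15,13)=15 f(15,15)=1
t=16: f(16,-6)=2548 f(16,-4)=7448 f(16,-2)=11320 f(16,0)=12854 f(16,2)=11439 f(16,4)=8008 f(16,6)=4368 f(16,8)=1820 f(16,10)=560 f(16,12)=120 f(16,14)=16 f(16,16)=1
t=17: f(17,-5)=9996 f(17,-3)=18768 f(17,-1)=24174 f(17,1)=24293 f(17,3)=19447 f(17,5)=12376 f(17,7)=6188 f(17,9)=2380 f(17,11)=680 f(17,13)=136 f(17,15)=17 f(17,17)=1
t=18: f(18,-6)=9996 f(18,-4)=28764 f(18,-2)=42942 f(18,0)=48467 f(18,2)=43740 f(18,4)=31823 f(18,6)=18564 f(18,8)=8568 f(18,10)=3060 f(18,12)=816 f(18,14)=153 f(18,16)=18 f(18,18)=1
t=19: f(19,-5)=38760 f(19,-3)=71706 f(19,-1)=91409 f(19,1)=92207 f(19,3)=75563 f(19,5)=50387 f(19,7)=27132 f(19,9)=11628 f(19,11)=3876 f(19,13)=969 f(19,15)=171 f(19,17)=19 f(19,19)=1
t=20: f(20,-6)=38760 f(20,-4)=110466 f(20,-2)=163115 f(20,0)=183616 f(20,2)=167770 f(20,4)=125950 f(20,6)=77519 f(20,8)=38760 f(20,10)=15504 f(20,12)=4845 f(20,14)=1140 f(20,16)=190 f(20,18)=20 f(20,20)=1
t=21: f(21,-5)=149226 f(21,-3)=273581 f(21,-1)=346731 f(21,1)=351386 f(21,3)=293720 f(21,5)=203469 f(21,7)=116279 f(21,9)=54264 f(21,11)=20349 f(21,13)=5985 f(21,15)=1330 f(21,17)=210 f(21,19)=21 f(21,21)=1
t=22: f(22,-6)=149226 f(22,-4)=422807 f(22,-2)=620312 f(22,0)=698117 f(22,2)=645106 f(22,4)=497189 f(22,6)=319748 f(22,8)=170543 f(22,10)=74613 f(22,12)=26334 f(22,14)=7315 f(22,16)=1540 f(22,18)=231 f(22,20)=22 f(22,22)=1
t=23: f(23,-5)=572033 f(23,-3)=1043119 f(23,-1)=1318429 f(23,1)=1343223 f(23,3)=1142295 f(23,5)=816937 f(23,7)=490291 f(23,9)=245156 f(23,11)=100947 f(23,13)=33649 f(23,15)=8855 f(23,17)=1771 f(23,19)=253 f(23,21)=23 f(23,23)=1
t=24: f(24,-6)=572033 f(24,-4)=1615152 f(24,-2)=2361548 f(24,0)=2661652 f(24,2)=2485518 f(24,4)=1959232 f(24,6)=1307228 f(24,8)=735447 f(24,10)=346103 f(24,12)=134596 f(24,14)=42504 f(24,16)=10626 f(24,18)=2024 f(24,20)=276 f(24,22)=24 f(24,24)=1
t=25: f(25,-5)=2187185 f(25,-3)=3976700 f(25,-1)=5023200 f(25,1)=5147170 f(25,3)=4444750 f(25,5)=3266460 f(25,7)=2042675 f(25,9)=1081550 f(25,11)=480699 f(25,13)=177100 f(25,15)=53130 f(25,17)=12650 f(25,19)=2300 f(25,21)=300 f(25,23)=25 f(25,25)=1
t=26: f(26,-6)=2187185 f(26,-4)=6163885 f(26,-2)=8999900 f(26,0)=10170370 f(26,2)=9591920 f(26,4)=7711210 f(26,6)=5309135 f(26,8)=3124225 f(26,10)=1562249 f(26,12)=657799 f(26,14)=230230 f(26,16)=65780 f(26,18)=14950 f(26,20)=2600 f(26,22)=325 f(26,24)=26 f(26,26)=1
t=27: f(27,-5)=8351070 f(27,-3)=15163785 f(27,-1)=19170270 f(27,1)=19762290 f(27,3)=17303130 f(27,5)=13020345 f(27,7)=8433360 f(27,9)=4686474 f(27,11)=2220048 f(27,13)=888029 f(27,15)=296010 f(27,17)=80730 f(27,19)=17550 f(27,21)=2925 f(27,23)=351 f(27,25)=27 f(27,27)=1
t=28: f(28,-6)=8351070 f(28,-4)=23514855 f(28,-2)=34334055 f(28,0)=38932560 f(28,2)=37065420 f(28,4)=30323475 f(28,6)=21453705 f(28,8)=13119834 f(28,10)=6906522 f(28,12)=3108077 f(28,14)=1184039 f(28,16)=376740 f(28,18)=98280 f(28,20)=20475 f(28,22)=3276 f(28,24)=378 f(28,26)=28 f(28,28)=1
Σ_s f(28,s) = 218792790
P = 218792790/268435456 = 109396395/134217728

Answer: 109396395/134217728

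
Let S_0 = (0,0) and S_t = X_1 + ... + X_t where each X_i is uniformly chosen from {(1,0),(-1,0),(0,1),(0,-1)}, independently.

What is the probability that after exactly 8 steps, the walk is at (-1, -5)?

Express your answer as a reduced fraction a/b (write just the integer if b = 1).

Let h be the number of horizontal steps (so 8-h are vertical). To end at (-1,-5) need (h-1)/2 right-steps and ((8-h)-5)/2 up-steps.
Sum over h with 1 ≤ h ≤ 3, h ≡ 1 (mod 2), 8-h ≡ 1 (mod 2):
h=1: C(8,1)·C(1,0)·C(7,1) = 8·1·7 = 56
h=3: C(8,3)·C(3,1)·C(5,0) = 56·3·1 = 168
Total favorable: 224
Total paths: 4^8 = 65536
P = 224/65536 = 7/2048

Answer: 7/2048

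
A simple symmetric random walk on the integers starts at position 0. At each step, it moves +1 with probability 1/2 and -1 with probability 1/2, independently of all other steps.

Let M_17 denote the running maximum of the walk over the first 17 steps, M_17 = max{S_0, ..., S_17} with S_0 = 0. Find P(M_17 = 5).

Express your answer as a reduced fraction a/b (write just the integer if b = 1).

Answer: 1547/16384

Derivation:
Let M_17 = max(S_0,...,S_17). Use the reflection principle: for j ≥ 1, #{paths with M_17 ≥ j} = #{S_17 ≥ j} + #{S_17 ≥ j+1}.
By reflection, #{M_17 ≥ 5} = #{S_17 ≥ 5} + #{S_17 ≥ 6} = 21778 + 9402 = 31180.
#{M_17 ≥ 6} = #{S_17 ≥ 6} + #{S_17 ≥ 7} = 9402 + 9402 = 18804.
#{M_17 = 5} = 31180 - 18804 = 12376.
P(M_17 = 5) = 12376/131072 = 1547/16384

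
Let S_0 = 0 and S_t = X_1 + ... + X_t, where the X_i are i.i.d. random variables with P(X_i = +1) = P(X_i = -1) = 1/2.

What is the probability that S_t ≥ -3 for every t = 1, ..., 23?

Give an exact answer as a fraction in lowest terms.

Answer: 156009/262144

Derivation:
Let f(t,s) = #length-t paths at position s with S_1..S_t all ≥ -3.
f(t,s) = f(t-1,s-1) + f(t-1,s+1) for s ≥ -3; f(t,s) = 0 for s < -3.
t=0: f(0,0)=1
t=1: f(1,-1)=1 f(1,1)=1
t=2: f(2,-2)=1 f(2,0)=2 f(2,2)=1
t=3: f(3,-3)=1 f(3,-1)=3 f(3,1)=3 f(3,3)=1
t=4: f(4,-2)=4 f(4,0)=6 f(4,2)=4 f(4,4)=1
t=5: f(5,-3)=4 f(5,-1)=10 f(5,1)=10 f(5,3)=5 f(5,5)=1
t=6: f(6,-2)=14 f(6,0)=20 f(6,2)=15 f(6,4)=6 f(6,6)=1
t=7: f(7,-3)=14 f(7,-1)=34 f(7,1)=35 f(7,3)=21 f(7,5)=7 f(7,7)=1
t=8: f(8,-2)=48 f(8,0)=69 f(8,2)=56 f(8,4)=28 f(8,6)=8 f(8,8)=1
t=9: f(9,-3)=48 f(9,-1)=117 f(9,1)=125 f(9,3)=84 f(9,5)=36 f(9,7)=9 f(9,9)=1
t=10: f(10,-2)=165 f(10,0)=242 f(10,2)=209 f(10,4)=120 f(10,6)=45 f(10,8)=10 f(10,10)=1
t=11: f(11,-3)=165 f(11,-1)=407 f(11,1)=451 f(11,3)=329 f(11,5)=165 f(11,7)=55 f(11,9)=11 f(11,11)=1
t=12: f(12,-2)=572 f(12,0)=858 f(12,2)=780 f(12,4)=494 f(12,6)=220 f(12,8)=66 f(12,10)=12 f(12,12)=1
t=13: f(13,-3)=572 f(13,-1)=1430 f(13,1)=1638 f(13,3)=1274 f(13,5)=714 f(13,7)=286 f(13,9)=78 f(13,11)=13 f(13,13)=1
t=14: f(14,-2)=2002 f(14,0)=3068 f(14,2)=2912 f(14,4)=1988 f(14,6)=1000 f(14,8)=364 f(14,10)=91 f(14,12)=14 f(14,14)=1
t=15: f(15,-3)=2002 f(15,-1)=5070 f(15,1)=5980 f(15,3)=4900 f(15,5)=2988 f(15,7)=1364 f(15,9)=455 f(15,11)=105 f(15,13)=15 f(15,15)=1
t=16: f(16,-2)=7072 f(16,0)=11050 f(16,2)=10880 f(16,4)=7888 f(16,6)=4352 f(16,8)=1819 f(16,10)=560 f(16,12)=120 f(16,14)=16 f(16,16)=1
t=17: f(17,-3)=7072 f(17,-1)=18122 f(17,1)=21930 f(17,3)=18768 f(17,5)=12240 f(17,7)=6171 f(17,9)=2379 f(17,11)=680 f(17,13)=136 f(17,15)=17 f(17,17)=1
t=18: f(18,-2)=25194 f(18,0)=40052 f(18,2)=40698 f(18,4)=31008 f(18,6)=18411 f(18,8)=8550 f(18,10)=3059 f(18,12)=816 f(18,14)=153 f(18,16)=18 f(18,18)=1
t=19: f(19,-3)=25194 f(19,-1)=65246 f(19,1)=80750 f(19,3)=71706 f(19,5)=49419 f(19,7)=26961 f(19,9)=11609 f(19,11)=3875 f(19,13)=969 f(19,15)=171 f(19,17)=19 f(19,19)=1
t=20: f(20,-2)=90440 f(20,0)=145996 f(20,2)=152456 f(20,4)=121125 f(20,6)=76380 f(20,8)=38570 f(20,10)=15484 f(20,12)=4844 f(20,14)=1140 f(20,16)=190 f(20,18)=20 f(20,20)=1
t=21: f(21,-3)=90440 f(21,-1)=236436 f(21,1)=298452 f(21,3)=273581 f(21,5)=197505 f(21,7)=114950 f(21,9)=54054 f(21,11)=20328 f(21,13)=5984 f(21,15)=1330 f(21,17)=210 f(21,19)=21 f(21,21)=1
t=22: f(22,-2)=326876 f(22,0)=534888 f(22,2)=572033 f(22,4)=471086 f(22,6)=312455 f(22,8)=169004 f(22,10)=74382 f(22,12)=26312 f(22,14)=7314 f(22,16)=1540 f(22,18)=231 f(22,20)=22 f(22,22)=1
t=23: f(23,-3)=326876 f(23,-1)=861764 f(23,1)=1106921 f(23,3)=1043119 f(23,5)=783541 f(23,7)=481459 f(23,9)=243386 f(23,11)=100694 f(23,13)=33626 f(23,15)=8854 f(23,17)=1771 f(23,19)=253 f(23,21)=23 f(23,23)=1
Σ_s f(23,s) = 4992288
P = 4992288/8388608 = 156009/262144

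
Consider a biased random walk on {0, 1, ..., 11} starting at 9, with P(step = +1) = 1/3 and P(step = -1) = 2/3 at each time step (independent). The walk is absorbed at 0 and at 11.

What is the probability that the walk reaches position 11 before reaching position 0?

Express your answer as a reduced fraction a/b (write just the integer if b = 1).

Answer: 511/2047

Derivation:
Biased walk: p = 1/3, q = 2/3, r = q/p = 2
Gambler's ruin: P(hit 11 before 0 | start at 9) = (1 - r^a)/(1 - r^N)
r^9 = 512; r^11 = 2048
P = (1 - 512) / (1 - 2048) = -511 / -2047 = 511/2047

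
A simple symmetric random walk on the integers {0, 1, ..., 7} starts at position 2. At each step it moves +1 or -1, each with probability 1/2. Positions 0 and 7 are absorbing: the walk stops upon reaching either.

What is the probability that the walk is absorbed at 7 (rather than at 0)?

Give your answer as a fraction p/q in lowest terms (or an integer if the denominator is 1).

Answer: 2/7

Derivation:
Symmetric walk (p = 1/2): the harmonic-function argument gives P(hit 7 before 0 | start at 2) = a/N.
P = 2/7 = 2/7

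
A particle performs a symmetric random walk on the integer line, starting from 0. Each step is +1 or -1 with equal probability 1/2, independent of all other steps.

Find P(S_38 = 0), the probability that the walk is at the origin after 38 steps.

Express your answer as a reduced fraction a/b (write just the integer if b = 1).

Answer: 4418157975/34359738368

Derivation:
To return to 0 after 38 steps: need exactly 19 steps of +1 and 19 of -1.
Favorable paths: C(38,19) = 35345263800
Total paths: 2^38 = 274877906944
P = 35345263800/274877906944 = 4418157975/34359738368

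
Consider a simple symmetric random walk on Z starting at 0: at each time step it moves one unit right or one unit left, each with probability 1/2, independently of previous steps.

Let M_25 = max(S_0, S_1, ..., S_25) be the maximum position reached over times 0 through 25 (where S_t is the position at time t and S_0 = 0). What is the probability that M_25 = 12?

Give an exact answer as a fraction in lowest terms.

Answer: 44275/8388608

Derivation:
Let M_25 = max(S_0,...,S_25). Use the reflection principle: for j ≥ 1, #{paths with M_25 ≥ j} = #{S_25 ≥ j} + #{S_25 ≥ j+1}.
By reflection, #{M_25 ≥ 12} = #{S_25 ≥ 12} + #{S_25 ≥ 13} = 245506 + 245506 = 491012.
#{M_25 ≥ 13} = #{S_25 ≥ 13} + #{S_25 ≥ 14} = 245506 + 68406 = 313912.
#{M_25 = 12} = 491012 - 313912 = 177100.
P(M_25 = 12) = 177100/33554432 = 44275/8388608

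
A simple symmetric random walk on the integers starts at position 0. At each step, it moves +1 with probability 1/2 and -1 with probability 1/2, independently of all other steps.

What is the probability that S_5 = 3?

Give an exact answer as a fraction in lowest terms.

Answer: 5/32

Derivation:
To reach position 3 after 5 steps: need 4 steps of +1 and 1 of -1.
Favorable paths: C(5,4) = 5
Total paths: 2^5 = 32
P = 5/32 = 5/32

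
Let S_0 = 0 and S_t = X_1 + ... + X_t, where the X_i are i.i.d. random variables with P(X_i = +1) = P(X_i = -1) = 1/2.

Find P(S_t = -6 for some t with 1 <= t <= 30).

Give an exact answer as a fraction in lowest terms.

Count via complement. Let g(t,s) = #length-t paths at position s with S_1..S_t all ≠ -6.
g(t,s) = g(t-1,s-1) + g(t-1,s+1) for s ≠ -6; g(t,-6) = 0.
t=0: g(0,0)=1
t=1: g(1,-1)=1 g(1,1)=1
t=2: g(2,-2)=1 g(2,0)=2 g(2,2)=1
t=3: g(3,-3)=1 g(3,-1)=3 g(3,1)=3 g(3,3)=1
t=4: g(4,-4)=1 g(4,-2)=4 g(4,0)=6 g(4,2)=4 g(4,4)=1
t=5: g(5,-5)=1 g(5,-3)=5 g(5,-1)=10 g(5,1)=10 g(5,3)=5 g(5,5)=1
t=6: g(6,-4)=6 g(6,-2)=15 g(6,0)=20 g(6,2)=15 g(6,4)=6 g(6,6)=1
t=7: g(7,-5)=6 g(7,-3)=21 g(7,-1)=35 g(7,1)=35 g(7,3)=21 g(7,5)=7 g(7,7)=1
t=8: g(8,-4)=27 g(8,-2)=56 g(8,0)=70 g(8,2)=56 g(8,4)=28 g(8,6)=8 g(8,8)=1
t=9: g(9,-5)=27 g(9,-3)=83 g(9,-1)=126 g(9,1)=126 g(9,3)=84 g(9,5)=36 g(9,7)=9 g(9,9)=1
t=10: g(10,-4)=110 g(10,-2)=209 g(10,0)=252 g(10,2)=210 g(10,4)=120 g(10,6)=45 g(10,8)=10 g(10,10)=1
t=11: g(11,-5)=110 g(11,-3)=319 g(11,-1)=461 g(11,1)=462 g(11,3)=330 g(11,5)=165 g(11,7)=55 g(11,9)=11 g(11,11)=1
t=12: g(12,-4)=429 g(12,-2)=780 g(12,0)=923 g(12,2)=792 g(12,4)=495 g(12,6)=220 g(12,8)=66 g(12,10)=12 g(12,12)=1
t=13: g(13,-5)=429 g(13,-3)=1209 g(13,-1)=1703 g(13,1)=1715 g(13,3)=1287 g(13,5)=715 g(13,7)=286 g(13,9)=78 g(13,11)=13 g(13,13)=1
t=14: g(14,-4)=1638 g(14,-2)=2912 g(14,0)=3418 g(14,2)=3002 g(14,4)=2002 g(14,6)=1001 g(14,8)=364 g(14,10)=91 g(14,12)=14 g(14,14)=1
t=15: g(15,-5)=1638 g(15,-3)=4550 g(15,-1)=6330 g(15,1)=6420 g(15,3)=5004 g(15,5)=3003 g(15,7)=1365 g(15,9)=455 g(15,11)=105 g(15,13)=15 g(15,15)=1
t=16: g(16,-4)=6188 g(16,-2)=10880 g(16,0)=12750 g(16,2)=11424 g(16,4)=8007 g(16,6)=4368 g(16,8)=1820 g(16,10)=560 g(16,12)=120 g(16,14)=16 g(16,16)=1
t=17: g(17,-5)=6188 g(17,-3)=17068 g(17,-1)=23630 g(17,1)=24174 g(17,3)=19431 g(17,5)=12375 g(17,7)=6188 g(17,9)=2380 g(17,11)=680 g(17,13)=136 g(17,15)=17 g(17,17)=1
t=18: g(18,-4)=23256 g(18,-2)=40698 g(18,0)=47804 g(18,2)=43605 g(18,4)=31806 g(18,6)=18563 g(18,8)=8568 g(18,10)=3060 g(18,12)=816 g(18,14)=153 g(18,16)=18 g(18,18)=1
t=19: g(19,-5)=23256 g(19,-3)=63954 g(19,-1)=88502 g(19,1)=91409 g(19,3)=75411 g(19,5)=50369 g(19,7)=27131 g(19,9)=11628 g(19,11)=3876 g(19,13)=969 g(19,15)=171 g(19,17)=19 g(19,19)=1
t=20: g(20,-4)=87210 g(20,-2)=152456 g(20,0)=179911 g(20,2)=166820 g(20,4)=125780 g(20,6)=77500 g(20,8)=38759 g(20,10)=15504 g(20,12)=4845 g(20,14)=1140 g(20,16)=190 g(20,18)=20 g(20,20)=1
t=21: g(21,-5)=87210 g(21,-3)=239666 g(21,-1)=332367 g(21,1)=346731 g(21,3)=292600 g(21,5)=203280 g(21,7)=116259 g(21,9)=54263 g(21,11)=20349 g(21,13)=5985 g(21,15)=1330 g(21,17)=210 g(21,19)=21 g(21,21)=1
t=22: g(22,-4)=326876 g(22,-2)=572033 g(22,0)=679098 g(22,2)=639331 g(22,4)=495880 g(22,6)=319539 g(22,8)=170522 g(22,10)=74612 g(22,12)=26334 g(22,14)=7315 g(22,16)=1540 g(22,18)=231 g(22,20)=22 g(22,22)=1
t=23: g(23,-5)=326876 g(23,-3)=898909 g(23,-1)=1251131 g(23,1)=1318429 g(23,3)=1135211 g(23,5)=815419 g(23,7)=490061 g(23,9)=245134 g(23,11)=100946 g(23,13)=33649 g(23,15)=8855 g(23,17)=1771 g(23,19)=253 g(23,21)=23 g(23,23)=1
t=24: g(24,-4)=1225785 g(24,-2)=2150040 g(24,0)=2569560 g(24,2)=2453640 g(24,4)=1950630 g(24,6)=1305480 g(24,8)=735195 g(24,10)=346080 g(24,12)=134595 g(24,14)=42504 g(24,16)=10626 g(24,18)=2024 g(24,20)=276 g(24,22)=24 g(24,24)=1
t=25: g(25,-5)=1225785 g(25,-3)=3375825 g(25,-1)=4719600 g(25,1)=5023200 g(25,3)=4404270 g(25,5)=3256110 g(25,7)=2040675 g(25,9)=1081275 g(25,11)=480675 g(25,13)=177099 g(25,15)=53130 g(25,17)=12650 g(25,19)=2300 g(25,21)=300 g(25,23)=25 g(25,25)=1
t=26: g(26,-4)=4601610 g(26,-2)=8095425 g(26,0)=9742800 g(26,2)=9427470 g(26,4)=7660380 g(26,6)=5296785 g(26,8)=3121950 g(26,10)=1561950 g(26,12)=657774 g(26,14)=230229 g(26,16)=65780 g(26,18)=14950 g(26,20)=2600 g(26,22)=325 g(26,24)=26 g(26,26)=1
t=27: g(27,-5)=4601610 g(27,-3)=12697035 g(27,-1)=17838225 g(27,1)=19170270 g(27,3)=17087850 g(27,5)=12957165 g(27,7)=8418735 g(27,9)=4683900 g(27,11)=2219724 g(27,13)=888003 g(27,15)=296009 g(27,17)=80730 g(27,19)=17550 g(27,21)=2925 g(27,23)=351 g(27,25)=27 g(27,27)=1
t=28: g(28,-4)=17298645 g(28,-2)=30535260 g(28,0)=37008495 g(28,2)=36258120 g(28,4)=30045015 g(28,6)=21375900 g(28,8)=13102635 g(28,10)=6903624 g(28,12)=3107727 g(28,14)=1184012 g(28,16)=376739 g(28,18)=98280 g(28,20)=20475 g(28,22)=3276 g(28,24)=378 g(28,26)=28 g(28,28)=1
t=29: g(29,-5)=17298645 g(29,-3)=47833905 g(29,-1)=67543755 g(29,1)=73266615 g(29,3)=66303135 g(29,5)=51420915 g(29,7)=34478535 g(29,9)=20006259 g(29,11)=10011351 g(29,13)=4291739 g(29,15)=1560751 g(29,17)=475019 g(29,19)=118755 g(29,21)=23751 g(29,23)=3654 g(29,25)=406 g(29,27)=29 g(29,29)=1
t=30: g(30,-4)=65132550 g(30,-2)=115377660 g(30,0)=140810370 g(30,2)=139569750 g(30,4)=117724050 g(30,6)=85899450 g(30,8)=54484794 g(30,10)=30017610 g(30,12)=14303090 g(30,14)=5852490 g(30,16)=2035770 g(30,18)=593774 g(30,20)=142506 g(30,22)=27405 g(30,24)=4060 g(30,26)=435 g(30,28)=30 g(30,30)=1
Paths never hitting -6: Σ_s g(30,s) = 771975795
Paths hitting -6: 2^30 - 771975795 = 301766029
P = 301766029/1073741824 = 301766029/1073741824

Answer: 301766029/1073741824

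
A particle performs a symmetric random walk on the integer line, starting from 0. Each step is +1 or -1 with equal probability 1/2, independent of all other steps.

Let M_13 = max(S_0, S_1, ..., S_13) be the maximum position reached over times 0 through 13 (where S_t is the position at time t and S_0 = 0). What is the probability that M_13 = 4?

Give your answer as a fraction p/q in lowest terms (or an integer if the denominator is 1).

Answer: 715/8192

Derivation:
Let M_13 = max(S_0,...,S_13). Use the reflection principle: for j ≥ 1, #{paths with M_13 ≥ j} = #{S_13 ≥ j} + #{S_13 ≥ j+1}.
By reflection, #{M_13 ≥ 4} = #{S_13 ≥ 4} + #{S_13 ≥ 5} = 1093 + 1093 = 2186.
#{M_13 ≥ 5} = #{S_13 ≥ 5} + #{S_13 ≥ 6} = 1093 + 378 = 1471.
#{M_13 = 4} = 2186 - 1471 = 715.
P(M_13 = 4) = 715/8192 = 715/8192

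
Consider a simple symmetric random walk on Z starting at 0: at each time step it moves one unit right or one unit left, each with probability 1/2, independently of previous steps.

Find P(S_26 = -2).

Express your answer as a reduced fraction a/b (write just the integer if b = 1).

Answer: 2414425/16777216

Derivation:
To reach position -2 after 26 steps: need 12 steps of +1 and 14 of -1.
Favorable paths: C(26,12) = 9657700
Total paths: 2^26 = 67108864
P = 9657700/67108864 = 2414425/16777216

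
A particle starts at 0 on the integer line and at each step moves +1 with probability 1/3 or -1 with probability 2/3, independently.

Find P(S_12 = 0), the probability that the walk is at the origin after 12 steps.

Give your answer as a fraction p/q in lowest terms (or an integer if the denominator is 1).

Answer: 19712/177147

Derivation:
To be at 0 after 12 steps: need exactly 6 steps of +1 and 6 of -1.
Number of such sequences: C(12,6) = 924
Each has probability (1/3)^6 · (2/3)^6 = 64/531441
P = 924 · 64/531441 = 19712/177147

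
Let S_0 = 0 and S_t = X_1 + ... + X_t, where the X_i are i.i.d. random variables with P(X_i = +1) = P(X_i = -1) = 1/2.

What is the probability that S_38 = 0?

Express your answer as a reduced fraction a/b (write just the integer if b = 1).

Answer: 4418157975/34359738368

Derivation:
To return to 0 after 38 steps: need exactly 19 steps of +1 and 19 of -1.
Favorable paths: C(38,19) = 35345263800
Total paths: 2^38 = 274877906944
P = 35345263800/274877906944 = 4418157975/34359738368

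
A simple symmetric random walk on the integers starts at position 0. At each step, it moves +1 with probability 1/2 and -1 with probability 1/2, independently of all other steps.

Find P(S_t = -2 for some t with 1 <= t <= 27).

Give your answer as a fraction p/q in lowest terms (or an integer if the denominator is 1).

Count via complement. Let g(t,s) = #length-t paths at position s with S_1..S_t all ≠ -2.
g(t,s) = g(t-1,s-1) + g(t-1,s+1) for s ≠ -2; g(t,-2) = 0.
t=0: g(0,0)=1
t=1: g(1,-1)=1 g(1,1)=1
t=2: g(2,0)=2 g(2,2)=1
t=3: g(3,-1)=2 g(3,1)=3 g(3,3)=1
t=4: g(4,0)=5 g(4,2)=4 g(4,4)=1
t=5: g(5,-1)=5 g(5,1)=9 g(5,3)=5 g(5,5)=1
t=6: g(6,0)=14 g(6,2)=14 g(6,4)=6 g(6,6)=1
t=7: g(7,-1)=14 g(7,1)=28 g(7,3)=20 g(7,5)=7 g(7,7)=1
t=8: g(8,0)=42 g(8,2)=48 g(8,4)=27 g(8,6)=8 g(8,8)=1
t=9: g(9,-1)=42 g(9,1)=90 g(9,3)=75 g(9,5)=35 g(9,7)=9 g(9,9)=1
t=10: g(10,0)=132 g(10,2)=165 g(10,4)=110 g(10,6)=44 g(10,8)=10 g(10,10)=1
t=11: g(11,-1)=132 g(11,1)=297 g(11,3)=275 g(11,5)=154 g(11,7)=54 g(11,9)=11 g(11,11)=1
t=12: g(12,0)=429 g(12,2)=572 g(12,4)=429 g(12,6)=208 g(12,8)=65 g(12,10)=12 g(12,12)=1
t=13: g(13,-1)=429 g(13,1)=1001 g(13,3)=1001 g(13,5)=637 g(13,7)=273 g(13,9)=77 g(13,11)=13 g(13,13)=1
t=14: g(14,0)=1430 g(14,2)=2002 g(14,4)=1638 g(14,6)=910 g(14,8)=350 g(14,10)=90 g(14,12)=14 g(14,14)=1
t=15: g(15,-1)=1430 g(15,1)=3432 g(15,3)=3640 g(15,5)=2548 g(15,7)=1260 g(15,9)=440 g(15,11)=104 g(15,13)=15 g(15,15)=1
t=16: g(16,0)=4862 g(16,2)=7072 g(16,4)=6188 g(16,6)=3808 g(16,8)=1700 g(16,10)=544 g(16,12)=119 g(16,14)=16 g(16,16)=1
t=17: g(17,-1)=4862 g(17,1)=11934 g(17,3)=13260 g(17,5)=9996 g(17,7)=5508 g(17,9)=2244 g(17,11)=663 g(17,13)=135 g(17,15)=17 g(17,17)=1
t=18: g(18,0)=16796 g(18,2)=25194 g(18,4)=23256 g(18,6)=15504 g(18,8)=7752 g(18,10)=2907 g(18,12)=798 g(18,14)=152 g(18,16)=18 g(18,18)=1
t=19: g(19,-1)=16796 g(19,1)=41990 g(19,3)=48450 g(19,5)=38760 g(19,7)=23256 g(19,9)=10659 g(19,11)=3705 g(19,13)=950 g(19,15)=170 g(19,17)=19 g(19,19)=1
t=20: g(20,0)=58786 g(20,2)=90440 g(20,4)=87210 g(20,6)=62016 g(20,8)=33915 g(20,10)=14364 g(20,12)=4655 g(20,14)=1120 g(20,16)=189 g(20,18)=20 g(20,20)=1
t=21: g(21,-1)=58786 g(21,1)=149226 g(21,3)=177650 g(21,5)=149226 g(21,7)=95931 g(21,9)=48279 g(21,11)=19019 g(21,13)=5775 g(21,15)=1309 g(21,17)=209 g(21,19)=21 g(21,21)=1
t=22: g(22,0)=208012 g(22,2)=326876 g(22,4)=326876 g(22,6)=245157 g(22,8)=144210 g(22,10)=67298 g(22,12)=24794 g(22,14)=7084 g(22,16)=1518 g(22,18)=230 g(22,20)=22 g(22,22)=1
t=23: g(23,-1)=208012 g(23,1)=534888 g(23,3)=653752 g(23,5)=572033 g(23,7)=389367 g(23,9)=211508 g(23,11)=92092 g(23,13)=31878 g(23,15)=8602 g(23,17)=1748 g(23,19)=252 g(23,21)=23 g(23,23)=1
t=24: g(24,0)=742900 g(24,2)=1188640 g(24,4)=1225785 g(24,6)=961400 g(24,8)=600875 g(24,10)=303600 g(24,12)=123970 g(24,14)=40480 g(24,16)=10350 g(24,18)=2000 g(24,20)=275 g(24,22)=24 g(24,24)=1
t=25: g(25,-1)=742900 g(25,1)=1931540 g(25,3)=2414425 g(25,5)=2187185 g(25,7)=1562275 g(25,9)=904475 g(25,11)=427570 g(25,13)=164450 g(25,15)=50830 g(25,17)=12350 g(25,19)=2275 g(25,21)=299 g(25,23)=25 g(25,25)=1
t=26: g(26,0)=2674440 g(26,2)=4345965 g(26,4)=4601610 g(26,6)=3749460 g(26,8)=2466750 g(26,10)=1332045 g(26,12)=592020 g(26,14)=215280 g(26,16)=63180 g(26,18)=14625 g(26,20)=2574 g(26,22)=324 g(26,24)=26 g(26,26)=1
t=27: g(27,-1)=2674440 g(27,1)=7020405 g(27,3)=8947575 g(27,5)=8351070 g(27,7)=6216210 g(27,9)=3798795 g(27,11)=1924065 g(27,13)=807300 g(27,15)=278460 g(27,17)=77805 g(27,19)=17199 g(27,21)=2898 g(27,23)=350 g(27,25)=27 g(27,27)=1
Paths never hitting -2: Σ_s g(27,s) = 40116600
Paths hitting -2: 2^27 - 40116600 = 94101128
P = 94101128/134217728 = 11762641/16777216

Answer: 11762641/16777216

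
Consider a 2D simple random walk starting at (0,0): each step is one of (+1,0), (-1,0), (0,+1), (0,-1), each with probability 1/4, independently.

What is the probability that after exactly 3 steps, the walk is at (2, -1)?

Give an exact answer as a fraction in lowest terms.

Answer: 3/64

Derivation:
Let h be the number of horizontal steps (so 3-h are vertical). To end at (2,-1) need (h+2)/2 right-steps and ((3-h)-1)/2 up-steps.
Sum over h with 2 ≤ h ≤ 2, h ≡ 0 (mod 2), 3-h ≡ 1 (mod 2):
h=2: C(3,2)·C(2,2)·C(1,0) = 3·1·1 = 3
Total favorable: 3
Total paths: 4^3 = 64
P = 3/64 = 3/64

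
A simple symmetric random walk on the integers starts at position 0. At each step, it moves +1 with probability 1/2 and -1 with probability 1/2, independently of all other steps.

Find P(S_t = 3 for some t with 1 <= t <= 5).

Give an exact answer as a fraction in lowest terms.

Answer: 7/32

Derivation:
Count via complement. Let g(t,s) = #length-t paths at position s with S_1..S_t all ≠ 3.
g(t,s) = g(t-1,s-1) + g(t-1,s+1) for s ≠ 3; g(t,3) = 0.
t=0: g(0,0)=1
t=1: g(1,-1)=1 g(1,1)=1
t=2: g(2,-2)=1 g(2,0)=2 g(2,2)=1
t=3: g(3,-3)=1 g(3,-1)=3 g(3,1)=3
t=4: g(4,-4)=1 g(4,-2)=4 g(4,0)=6 g(4,2)=3
t=5: g(5,-5)=1 g(5,-3)=5 g(5,-1)=10 g(5,1)=9
Paths never hitting 3: Σ_s g(5,s) = 25
Paths hitting 3: 2^5 - 25 = 7
P = 7/32 = 7/32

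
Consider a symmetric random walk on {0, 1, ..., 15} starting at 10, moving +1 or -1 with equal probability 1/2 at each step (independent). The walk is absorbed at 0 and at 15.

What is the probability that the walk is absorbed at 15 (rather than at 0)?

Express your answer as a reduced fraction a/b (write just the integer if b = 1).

Answer: 2/3

Derivation:
Symmetric walk (p = 1/2): the harmonic-function argument gives P(hit 15 before 0 | start at 10) = a/N.
P = 10/15 = 2/3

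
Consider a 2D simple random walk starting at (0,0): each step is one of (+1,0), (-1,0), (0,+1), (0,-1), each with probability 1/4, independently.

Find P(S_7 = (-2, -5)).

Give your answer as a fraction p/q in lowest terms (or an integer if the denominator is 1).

Answer: 21/16384

Derivation:
Let h be the number of horizontal steps (so 7-h are vertical). To end at (-2,-5) need (h-2)/2 right-steps and ((7-h)-5)/2 up-steps.
Sum over h with 2 ≤ h ≤ 2, h ≡ 0 (mod 2), 7-h ≡ 1 (mod 2):
h=2: C(7,2)·C(2,0)·C(5,0) = 21·1·1 = 21
Total favorable: 21
Total paths: 4^7 = 16384
P = 21/16384 = 21/16384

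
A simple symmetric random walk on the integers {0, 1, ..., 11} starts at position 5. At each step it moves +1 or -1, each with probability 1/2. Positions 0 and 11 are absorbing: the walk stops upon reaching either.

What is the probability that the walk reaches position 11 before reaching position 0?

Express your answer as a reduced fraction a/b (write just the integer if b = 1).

Answer: 5/11

Derivation:
Symmetric walk (p = 1/2): the harmonic-function argument gives P(hit 11 before 0 | start at 5) = a/N.
P = 5/11 = 5/11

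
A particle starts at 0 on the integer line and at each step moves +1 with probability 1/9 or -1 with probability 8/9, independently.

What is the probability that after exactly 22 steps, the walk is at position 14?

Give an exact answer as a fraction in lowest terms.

To reach position 14 after 22 steps: need 18 steps of +1 and 4 steps of -1.
Number of such sequences: C(22,18) = 7315
Each has probability (1/9)^18 · (8/9)^4 = 4096/984770902183611232881
P = 7315 · 4096/984770902183611232881 = 29962240/984770902183611232881

Answer: 29962240/984770902183611232881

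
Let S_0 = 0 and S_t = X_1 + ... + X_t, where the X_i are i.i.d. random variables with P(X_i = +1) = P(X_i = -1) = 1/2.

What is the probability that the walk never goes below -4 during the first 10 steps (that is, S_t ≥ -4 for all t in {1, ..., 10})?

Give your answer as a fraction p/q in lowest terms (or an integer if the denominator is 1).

Answer: 57/64

Derivation:
Let f(t,s) = #length-t paths at position s with S_1..S_t all ≥ -4.
f(t,s) = f(t-1,s-1) + f(t-1,s+1) for s ≥ -4; f(t,s) = 0 for s < -4.
t=0: f(0,0)=1
t=1: f(1,-1)=1 f(1,1)=1
t=2: f(2,-2)=1 f(2,0)=2 f(2,2)=1
t=3: f(3,-3)=1 f(3,-1)=3 f(3,1)=3 f(3,3)=1
t=4: f(4,-4)=1 f(4,-2)=4 f(4,0)=6 f(4,2)=4 f(4,4)=1
t=5: f(5,-3)=5 f(5,-1)=10 f(5,1)=10 f(5,3)=5 f(5,5)=1
t=6: f(6,-4)=5 f(6,-2)=15 f(6,0)=20 f(6,2)=15 f(6,4)=6 f(6,6)=1
t=7: f(7,-3)=20 f(7,-1)=35 f(7,1)=35 f(7,3)=21 f(7,5)=7 f(7,7)=1
t=8: f(8,-4)=20 f(8,-2)=55 f(8,0)=70 f(8,2)=56 f(8,4)=28 f(8,6)=8 f(8,8)=1
t=9: f(9,-3)=75 f(9,-1)=125 f(9,1)=126 f(9,3)=84 f(9,5)=36 f(9,7)=9 f(9,9)=1
t=10: f(10,-4)=75 f(10,-2)=200 f(10,0)=251 f(10,2)=210 f(10,4)=120 f(10,6)=45 f(10,8)=10 f(10,10)=1
Σ_s f(10,s) = 912
P = 912/1024 = 57/64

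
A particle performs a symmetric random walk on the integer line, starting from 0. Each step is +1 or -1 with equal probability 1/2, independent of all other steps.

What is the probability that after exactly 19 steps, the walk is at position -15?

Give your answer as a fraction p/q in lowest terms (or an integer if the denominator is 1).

To reach position -15 after 19 steps: need 2 steps of +1 and 17 of -1.
Favorable paths: C(19,2) = 171
Total paths: 2^19 = 524288
P = 171/524288 = 171/524288

Answer: 171/524288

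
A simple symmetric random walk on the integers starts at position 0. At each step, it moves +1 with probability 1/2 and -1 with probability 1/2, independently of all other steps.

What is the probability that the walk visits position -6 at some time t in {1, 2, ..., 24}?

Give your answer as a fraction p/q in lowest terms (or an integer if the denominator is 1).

Answer: 962689/4194304

Derivation:
Count via complement. Let g(t,s) = #length-t paths at position s with S_1..S_t all ≠ -6.
g(t,s) = g(t-1,s-1) + g(t-1,s+1) for s ≠ -6; g(t,-6) = 0.
t=0: g(0,0)=1
t=1: g(1,-1)=1 g(1,1)=1
t=2: g(2,-2)=1 g(2,0)=2 g(2,2)=1
t=3: g(3,-3)=1 g(3,-1)=3 g(3,1)=3 g(3,3)=1
t=4: g(4,-4)=1 g(4,-2)=4 g(4,0)=6 g(4,2)=4 g(4,4)=1
t=5: g(5,-5)=1 g(5,-3)=5 g(5,-1)=10 g(5,1)=10 g(5,3)=5 g(5,5)=1
t=6: g(6,-4)=6 g(6,-2)=15 g(6,0)=20 g(6,2)=15 g(6,4)=6 g(6,6)=1
t=7: g(7,-5)=6 g(7,-3)=21 g(7,-1)=35 g(7,1)=35 g(7,3)=21 g(7,5)=7 g(7,7)=1
t=8: g(8,-4)=27 g(8,-2)=56 g(8,0)=70 g(8,2)=56 g(8,4)=28 g(8,6)=8 g(8,8)=1
t=9: g(9,-5)=27 g(9,-3)=83 g(9,-1)=126 g(9,1)=126 g(9,3)=84 g(9,5)=36 g(9,7)=9 g(9,9)=1
t=10: g(10,-4)=110 g(10,-2)=209 g(10,0)=252 g(10,2)=210 g(10,4)=120 g(10,6)=45 g(10,8)=10 g(10,10)=1
t=11: g(11,-5)=110 g(11,-3)=319 g(11,-1)=461 g(11,1)=462 g(11,3)=330 g(11,5)=165 g(11,7)=55 g(11,9)=11 g(11,11)=1
t=12: g(12,-4)=429 g(12,-2)=780 g(12,0)=923 g(12,2)=792 g(12,4)=495 g(12,6)=220 g(12,8)=66 g(12,10)=12 g(12,12)=1
t=13: g(13,-5)=429 g(13,-3)=1209 g(13,-1)=1703 g(13,1)=1715 g(13,3)=1287 g(13,5)=715 g(13,7)=286 g(13,9)=78 g(13,11)=13 g(13,13)=1
t=14: g(14,-4)=1638 g(14,-2)=2912 g(14,0)=3418 g(14,2)=3002 g(14,4)=2002 g(14,6)=1001 g(14,8)=364 g(14,10)=91 g(14,12)=14 g(14,14)=1
t=15: g(15,-5)=1638 g(15,-3)=4550 g(15,-1)=6330 g(15,1)=6420 g(15,3)=5004 g(15,5)=3003 g(15,7)=1365 g(15,9)=455 g(15,11)=105 g(15,13)=15 g(15,15)=1
t=16: g(16,-4)=6188 g(16,-2)=10880 g(16,0)=12750 g(16,2)=11424 g(16,4)=8007 g(16,6)=4368 g(16,8)=1820 g(16,10)=560 g(16,12)=120 g(16,14)=16 g(16,16)=1
t=17: g(17,-5)=6188 g(17,-3)=17068 g(17,-1)=23630 g(17,1)=24174 g(17,3)=19431 g(17,5)=12375 g(17,7)=6188 g(17,9)=2380 g(17,11)=680 g(17,13)=136 g(17,15)=17 g(17,17)=1
t=18: g(18,-4)=23256 g(18,-2)=40698 g(18,0)=47804 g(18,2)=43605 g(18,4)=31806 g(18,6)=18563 g(18,8)=8568 g(18,10)=3060 g(18,12)=816 g(18,14)=153 g(18,16)=18 g(18,18)=1
t=19: g(19,-5)=23256 g(19,-3)=63954 g(19,-1)=88502 g(19,1)=91409 g(19,3)=75411 g(19,5)=50369 g(19,7)=27131 g(19,9)=11628 g(19,11)=3876 g(19,13)=969 g(19,15)=171 g(19,17)=19 g(19,19)=1
t=20: g(20,-4)=87210 g(20,-2)=152456 g(20,0)=179911 g(20,2)=166820 g(20,4)=125780 g(20,6)=77500 g(20,8)=38759 g(20,10)=15504 g(20,12)=4845 g(20,14)=1140 g(20,16)=190 g(20,18)=20 g(20,20)=1
t=21: g(21,-5)=87210 g(21,-3)=239666 g(21,-1)=332367 g(21,1)=346731 g(21,3)=292600 g(21,5)=203280 g(21,7)=116259 g(21,9)=54263 g(21,11)=20349 g(21,13)=5985 g(21,15)=1330 g(21,17)=210 g(21,19)=21 g(21,21)=1
t=22: g(22,-4)=326876 g(22,-2)=572033 g(22,0)=679098 g(22,2)=639331 g(22,4)=495880 g(22,6)=319539 g(22,8)=170522 g(22,10)=74612 g(22,12)=26334 g(22,14)=7315 g(22,16)=1540 g(22,18)=231 g(22,20)=22 g(22,22)=1
t=23: g(23,-5)=326876 g(23,-3)=898909 g(23,-1)=1251131 g(23,1)=1318429 g(23,3)=1135211 g(23,5)=815419 g(23,7)=490061 g(23,9)=245134 g(23,11)=100946 g(23,13)=33649 g(23,15)=8855 g(23,17)=1771 g(23,19)=253 g(23,21)=23 g(23,23)=1
t=24: g(24,-4)=1225785 g(24,-2)=2150040 g(24,0)=2569560 g(24,2)=2453640 g(24,4)=1950630 g(24,6)=1305480 g(24,8)=735195 g(24,10)=346080 g(24,12)=134595 g(24,14)=42504 g(24,16)=10626 g(24,18)=2024 g(24,20)=276 g(24,22)=24 g(24,24)=1
Paths never hitting -6: Σ_s g(24,s) = 12926460
Paths hitting -6: 2^24 - 12926460 = 3850756
P = 3850756/16777216 = 962689/4194304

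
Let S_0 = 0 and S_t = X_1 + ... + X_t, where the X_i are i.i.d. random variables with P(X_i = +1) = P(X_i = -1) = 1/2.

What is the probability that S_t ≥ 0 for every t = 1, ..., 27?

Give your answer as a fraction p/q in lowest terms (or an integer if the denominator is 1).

Answer: 5014575/33554432

Derivation:
Let f(t,s) = #length-t paths at position s with S_1..S_t all ≥ 0.
f(t,s) = f(t-1,s-1) + f(t-1,s+1) for s ≥ 0; f(t,s) = 0 for s < 0.
t=0: f(0,0)=1
t=1: f(1,1)=1
t=2: f(2,0)=1 f(2,2)=1
t=3: f(3,1)=2 f(3,3)=1
t=4: f(4,0)=2 f(4,2)=3 f(4,4)=1
t=5: f(5,1)=5 f(5,3)=4 f(5,5)=1
t=6: f(6,0)=5 f(6,2)=9 f(6,4)=5 f(6,6)=1
t=7: f(7,1)=14 f(7,3)=14 f(7,5)=6 f(7,7)=1
t=8: f(8,0)=14 f(8,2)=28 f(8,4)=20 f(8,6)=7 f(8,8)=1
t=9: f(9,1)=42 f(9,3)=48 f(9,5)=27 f(9,7)=8 f(9,9)=1
t=10: f(10,0)=42 f(10,2)=90 f(10,4)=75 f(10,6)=35 f(10,8)=9 f(10,10)=1
t=11: f(11,1)=132 f(11,3)=165 f(11,5)=110 f(11,7)=44 f(11,9)=10 f(11,11)=1
t=12: f(12,0)=132 f(12,2)=297 f(12,4)=275 f(12,6)=154 f(12,8)=54 f(12,10)=11 f(12,12)=1
t=13: f(13,1)=429 f(13,3)=572 f(13,5)=429 f(13,7)=208 f(13,9)=65 f(13,11)=12 f(13,13)=1
t=14: f(14,0)=429 f(14,2)=1001 f(14,4)=1001 f(14,6)=637 f(14,8)=273 f(14,10)=77 f(14,12)=13 f(14,14)=1
t=15: f(15,1)=1430 f(15,3)=2002 f(15,5)=1638 f(15,7)=910 f(15,9)=350 f(15,11)=90 f(15,13)=14 f(15,15)=1
t=16: f(16,0)=1430 f(16,2)=3432 f(16,4)=3640 f(16,6)=2548 f(16,8)=1260 f(16,10)=440 f(16,12)=104 f(16,14)=15 f(16,16)=1
t=17: f(17,1)=4862 f(17,3)=7072 f(17,5)=6188 f(17,7)=3808 f(17,9)=1700 f(17,11)=544 f(17,13)=119 f(17,15)=16 f(17,17)=1
t=18: f(18,0)=4862 f(18,2)=11934 f(18,4)=13260 f(18,6)=9996 f(18,8)=5508 f(18,10)=2244 f(18,12)=663 f(18,14)=135 f(18,16)=17 f(18,18)=1
t=19: f(19,1)=16796 f(19,3)=25194 f(19,5)=23256 f(19,7)=15504 f(19,9)=7752 f(19,11)=2907 f(19,13)=798 f(19,15)=152 f(19,17)=18 f(19,19)=1
t=20: f(20,0)=16796 f(20,2)=41990 f(20,4)=48450 f(20,6)=38760 f(20,8)=23256 f(20,10)=10659 f(20,12)=3705 f(20,14)=950 f(20,16)=170 f(20,18)=19 f(20,20)=1
t=21: f(21,1)=58786 f(21,3)=90440 f(21,5)=87210 f(21,7)=62016 f(21,9)=33915 f(21,11)=14364 f(21,13)=4655 f(21,15)=1120 f(21,17)=189 f(21,19)=20 f(21,21)=1
t=22: f(22,0)=58786 f(22,2)=149226 f(22,4)=177650 f(22,6)=149226 f(22,8)=95931 f(22,10)=48279 f(22,12)=19019 f(22,14)=5775 f(22,16)=1309 f(22,18)=209 f(22,20)=21 f(22,22)=1
t=23: f(23,1)=208012 f(23,3)=326876 f(23,5)=326876 f(23,7)=245157 f(23,9)=144210 f(23,11)=67298 f(23,13)=24794 f(23,15)=7084 f(23,17)=1518 f(23,19)=230 f(23,21)=22 f(23,23)=1
t=24: f(24,0)=208012 f(24,2)=534888 f(24,4)=653752 f(24,6)=572033 f(24,8)=389367 f(24,10)=211508 f(24,12)=92092 f(24,14)=31878 f(24,16)=8602 f(24,18)=1748 f(24,20)=252 f(24,22)=23 f(24,24)=1
t=25: f(25,1)=742900 f(25,3)=1188640 f(25,5)=1225785 f(25,7)=961400 f(25,9)=600875 f(25,11)=303600 f(25,13)=123970 f(25,15)=40480 f(25,17)=10350 f(25,19)=2000 f(25,21)=275 f(25,23)=24 f(25,25)=1
t=26: f(26,0)=742900 f(26,2)=1931540 f(26,4)=2414425 f(26,6)=2187185 f(26,8)=1562275 f(26,10)=904475 f(26,12)=427570 f(26,14)=164450 f(26,16)=50830 f(26,18)=12350 f(26,20)=2275 f(26,22)=299 f(26,24)=25 f(26,26)=1
t=27: f(27,1)=2674440 f(27,3)=4345965 f(27,5)=4601610 f(27,7)=3749460 f(27,9)=2466750 f(27,11)=1332045 f(27,13)=592020 f(27,15)=215280 f(27,17)=63180 f(27,19)=14625 f(27,21)=2574 f(27,23)=324 f(27,25)=26 f(27,27)=1
Σ_s f(27,s) = 20058300
P = 20058300/134217728 = 5014575/33554432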